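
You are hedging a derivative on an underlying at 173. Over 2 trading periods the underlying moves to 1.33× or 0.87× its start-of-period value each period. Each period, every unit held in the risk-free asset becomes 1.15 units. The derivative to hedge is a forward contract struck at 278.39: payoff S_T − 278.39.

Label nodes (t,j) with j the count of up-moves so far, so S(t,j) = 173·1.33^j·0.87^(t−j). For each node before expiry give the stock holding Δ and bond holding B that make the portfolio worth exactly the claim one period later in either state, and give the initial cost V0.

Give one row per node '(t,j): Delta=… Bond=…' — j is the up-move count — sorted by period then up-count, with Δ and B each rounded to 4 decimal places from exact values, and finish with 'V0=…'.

(0,0): Delta=1.0000 Bond=-210.5028
(1,0): Delta=1.0000 Bond=-242.0783
(1,1): Delta=1.0000 Bond=-242.0783
V0=-37.5028

Since d<R<u, set p* = (R−d)/(u−d) = 0.6087; price each node as the discounted p*-expectation of its children.
At expiry t=2: V(2,0)=-147.4463, V(2,1)=-78.2117, V(2,2)=27.6297
  t=1,j=0: stock 150.5100 → up 200.1783 (V=-78.2117), down 130.9437 (V=-147.4463). Price -91.5683; hedge Δ=1.0000, bond B=-242.0783.
  t=1,j=1: stock 230.0900 → up 306.0197 (V=27.6297), down 200.1783 (V=-78.2117). Price -11.9883; hedge Δ=1.0000, bond B=-242.0783.
  t=0,j=0: stock 173.0000 → up 230.0900 (V=-11.9883), down 150.5100 (V=-91.5683). Price -37.5028; hedge Δ=1.0000, bond B=-210.5028.
The time-0 hedge costs -37.5028, which is the no-arbitrage price.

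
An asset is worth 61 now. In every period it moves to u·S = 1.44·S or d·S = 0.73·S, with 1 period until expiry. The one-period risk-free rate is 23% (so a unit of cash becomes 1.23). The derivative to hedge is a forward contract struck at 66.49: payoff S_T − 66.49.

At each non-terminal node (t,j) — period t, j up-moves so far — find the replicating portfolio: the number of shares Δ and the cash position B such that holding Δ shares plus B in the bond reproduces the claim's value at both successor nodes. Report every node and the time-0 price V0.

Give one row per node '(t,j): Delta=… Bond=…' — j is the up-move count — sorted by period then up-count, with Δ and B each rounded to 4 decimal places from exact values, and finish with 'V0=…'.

Under the risk-neutral measure, an up-move has probability p* = (R−d)/(u−d) = 0.7042 and values discount at R = 1.23.
Payoff layer (t=1): V(1,0)=-21.9600, V(1,1)=21.3500
Node (0,0) S=61.0000: V=(p*·21.3500+(1−p*)·-21.9600)/1.23=6.9431; Δ=(21.3500−-21.9600)/(87.8400−44.5300)=1.0000; B=V−Δ·S=-54.0569
The time-0 hedge costs 6.9431, which is the no-arbitrage price.

(0,0): Delta=1.0000 Bond=-54.0569
V0=6.9431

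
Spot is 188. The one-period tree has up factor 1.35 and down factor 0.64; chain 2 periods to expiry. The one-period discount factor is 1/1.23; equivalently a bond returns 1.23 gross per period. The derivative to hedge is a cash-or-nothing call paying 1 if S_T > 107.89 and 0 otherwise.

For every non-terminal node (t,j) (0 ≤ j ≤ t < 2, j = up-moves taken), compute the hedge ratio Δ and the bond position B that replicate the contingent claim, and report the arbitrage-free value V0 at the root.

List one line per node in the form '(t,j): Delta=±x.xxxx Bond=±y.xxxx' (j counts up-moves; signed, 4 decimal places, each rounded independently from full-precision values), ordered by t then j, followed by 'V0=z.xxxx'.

Since d<R<u, set p* = (R−d)/(u−d) = 0.8310; price each node as the discounted p*-expectation of its children.
At expiry t=2: V(2,0)=0.0000, V(2,1)=1.0000, V(2,2)=1.0000
Node (1,0) S=120.3200: V=(p*·1.0000+(1−p*)·0.0000)/1.23=0.6756; Δ=(1.0000−0.0000)/(162.4320−77.0048)=0.0117; B=V−Δ·S=-0.7329
Node (1,1) S=253.8000: V=(p*·1.0000+(1−p*)·1.0000)/1.23=0.8130; Δ=(1.0000−1.0000)/(342.6300−162.4320)=0.0000; B=V−Δ·S=0.8130
Node (0,0) S=188.0000: V=(p*·0.8130+(1−p*)·0.6756)/1.23=0.6421; Δ=(0.8130−0.6756)/(253.8000−120.3200)=0.0010; B=V−Δ·S=0.4486
Root portfolio cost Δ·188+B reproduces V0=0.6421.

(0,0): Delta=0.0010 Bond=0.4486
(1,0): Delta=0.0117 Bond=-0.7329
(1,1): Delta=0.0000 Bond=0.8130
V0=0.6421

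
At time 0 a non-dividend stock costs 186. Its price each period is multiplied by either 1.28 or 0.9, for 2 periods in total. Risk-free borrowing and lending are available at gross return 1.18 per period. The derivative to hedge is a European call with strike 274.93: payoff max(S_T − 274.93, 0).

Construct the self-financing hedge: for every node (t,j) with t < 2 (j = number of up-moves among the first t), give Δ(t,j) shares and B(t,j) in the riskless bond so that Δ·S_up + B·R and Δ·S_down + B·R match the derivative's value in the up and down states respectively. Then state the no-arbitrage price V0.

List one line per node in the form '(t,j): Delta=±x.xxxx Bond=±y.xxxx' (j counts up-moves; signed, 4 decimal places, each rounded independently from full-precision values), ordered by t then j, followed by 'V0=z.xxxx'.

(0,0): Delta=0.2634 Bond=-37.3651
(1,0): Delta=0.0000 Bond=0.0000
(1,1): Delta=0.3295 Bond=-59.8376
V0=11.6247

Under the risk-neutral measure, an up-move has probability p* = (R−d)/(u−d) = 0.7368 and values discount at R = 1.18.
Terminal payoffs: V(2,0)=0.0000, V(2,1)=0.0000, V(2,2)=29.8124
  t=1,j=0: stock 167.4000 → up 214.2720 (V=0.0000), down 150.6600 (V=0.0000). Price 0.0000; hedge Δ=0.0000, bond B=0.0000.
  t=1,j=1: stock 238.0800 → up 304.7424 (V=29.8124), down 214.2720 (V=0.0000). Price 18.6161; hedge Δ=0.3295, bond B=-59.8376.
  t=0,j=0: stock 186.0000 → up 238.0800 (V=18.6161), down 167.4000 (V=0.0000). Price 11.6247; hedge Δ=0.2634, bond B=-37.3651.
Each (Δ,B) replicates both successor values, so the strategy is self-financing and V0 is arbitrage-free.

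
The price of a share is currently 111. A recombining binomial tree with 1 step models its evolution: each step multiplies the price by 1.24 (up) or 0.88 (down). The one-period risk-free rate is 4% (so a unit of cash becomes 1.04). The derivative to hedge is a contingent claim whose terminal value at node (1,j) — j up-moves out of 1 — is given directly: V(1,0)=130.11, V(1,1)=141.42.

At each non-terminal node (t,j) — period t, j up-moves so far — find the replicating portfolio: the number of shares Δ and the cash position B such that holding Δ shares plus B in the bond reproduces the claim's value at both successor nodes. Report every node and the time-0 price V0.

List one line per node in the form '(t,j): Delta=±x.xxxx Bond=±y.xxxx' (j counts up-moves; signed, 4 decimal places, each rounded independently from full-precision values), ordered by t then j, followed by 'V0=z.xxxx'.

No-arbitrage ⇒ martingale measure with p* = (R−d)/(u−d) = 0.4444.
Terminal payoffs: V(1,0)=130.1100, V(1,1)=141.4200
(0,0): S=111.0000. Δ = (V_up−V_dn)/(S_up−S_dn) = (141.4200−130.1100)/(137.6400−97.6800) = 0.2830. V = [p*·141.4200 + (1−p*)·130.1100]/1.04 = 129.9391. B = V − Δ·S = 98.5224.
Self-financing check: at every node Δ·S+B equals the discounted successor values.

(0,0): Delta=0.2830 Bond=98.5224
V0=129.9391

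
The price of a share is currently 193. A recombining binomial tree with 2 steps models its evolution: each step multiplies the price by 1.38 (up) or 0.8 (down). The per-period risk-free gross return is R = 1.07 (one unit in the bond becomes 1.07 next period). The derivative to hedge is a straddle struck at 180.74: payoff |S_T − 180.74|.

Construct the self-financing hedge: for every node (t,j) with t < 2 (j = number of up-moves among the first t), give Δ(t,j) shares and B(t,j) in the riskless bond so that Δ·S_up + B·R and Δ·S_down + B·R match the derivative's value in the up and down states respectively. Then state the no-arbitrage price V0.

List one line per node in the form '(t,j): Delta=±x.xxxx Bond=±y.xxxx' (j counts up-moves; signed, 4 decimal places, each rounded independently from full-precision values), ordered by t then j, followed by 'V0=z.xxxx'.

Under the risk-neutral measure, an up-move has probability p* = (R−d)/(u−d) = 0.4655 and values discount at R = 1.07.
At expiry t=2: V(2,0)=57.2200, V(2,1)=32.3320, V(2,2)=186.8092
(1,0): S=154.4000. Δ = (V_up−V_dn)/(S_up−S_dn) = (32.3320−57.2200)/(213.0720−123.5200) = -0.2779. V = [p*·32.3320 + (1−p*)·57.2200]/1.07 = 42.6488. B = V − Δ·S = 85.5591.
(1,1): S=266.3400. Δ = (V_up−V_dn)/(S_up−S_dn) = (186.8092−32.3320)/(367.5492−213.0720) = 1.0000. V = [p*·186.8092 + (1−p*)·32.3320]/1.07 = 97.4241. B = V − Δ·S = -168.9159.
(0,0): S=193.0000. Δ = (V_up−V_dn)/(S_up−S_dn) = (97.4241−42.6488)/(266.3400−154.4000) = 0.4893. V = [p*·97.4241 + (1−p*)·42.6488]/1.07 = 63.6894. B = V − Δ·S = -30.7508.
Each (Δ,B) replicates both successor values, so the strategy is self-financing and V0 is arbitrage-free.

(0,0): Delta=0.4893 Bond=-30.7508
(1,0): Delta=-0.2779 Bond=85.5591
(1,1): Delta=1.0000 Bond=-168.9159
V0=63.6894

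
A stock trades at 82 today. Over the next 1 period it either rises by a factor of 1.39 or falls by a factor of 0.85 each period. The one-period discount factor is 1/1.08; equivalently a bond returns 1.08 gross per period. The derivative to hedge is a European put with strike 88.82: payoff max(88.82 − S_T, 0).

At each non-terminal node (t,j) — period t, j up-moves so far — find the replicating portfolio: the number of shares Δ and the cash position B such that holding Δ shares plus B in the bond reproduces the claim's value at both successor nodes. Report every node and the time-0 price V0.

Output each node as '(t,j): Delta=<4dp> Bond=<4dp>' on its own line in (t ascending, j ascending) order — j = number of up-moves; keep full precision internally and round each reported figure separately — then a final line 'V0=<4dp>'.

(0,0): Delta=-0.4318 Bond=45.5706
V0=10.1632

Risk-neutral probability p* = (R−d)/(u−d) = (1.08−0.85)/(1.39−0.85) = 0.4259.
Terminal payoffs: V(1,0)=19.1200, V(1,1)=0.0000
  t=0,j=0: stock 82.0000 → up 113.9800 (V=0.0000), down 69.7000 (V=19.1200). Price 10.1632; hedge Δ=-0.4318, bond B=45.5706.
Root portfolio cost Δ·82+B reproduces V0=10.1632.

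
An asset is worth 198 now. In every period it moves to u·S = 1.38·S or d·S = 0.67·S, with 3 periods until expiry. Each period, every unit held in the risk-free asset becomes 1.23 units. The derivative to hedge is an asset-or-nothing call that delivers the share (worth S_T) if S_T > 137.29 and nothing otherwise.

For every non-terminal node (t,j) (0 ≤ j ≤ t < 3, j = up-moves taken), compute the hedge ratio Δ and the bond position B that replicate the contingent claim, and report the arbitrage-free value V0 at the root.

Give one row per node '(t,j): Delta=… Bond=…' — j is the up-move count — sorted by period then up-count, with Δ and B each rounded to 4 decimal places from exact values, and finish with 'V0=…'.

(0,0): Delta=1.1790 Bond=-42.6965
(1,0): Delta=1.7200 Bond=-124.2894
(1,1): Delta=1.1086 Bond=-33.2918
(2,0): Delta=0.0000 Bond=0.0000
(2,1): Delta=1.9437 Bond=-193.8249
(2,2): Delta=1.0000 Bond=0.0000
V0=190.7369

Risk-neutral probability p* = (R−d)/(u−d) = (1.23−0.67)/(1.38−0.67) = 0.7887.
At expiry t=3: V(3,0)=0.0000, V(3,1)=0.0000, V(3,2)=252.6377, V(3,3)=520.3583
Node (2,0) S=88.8822: V=(p*·0.0000+(1−p*)·0.0000)/1.23=0.0000; Δ=(0.0000−0.0000)/(122.6574−59.5511)=0.0000; B=V−Δ·S=0.0000
Node (2,1) S=183.0708: V=(p*·252.6377+(1−p*)·0.0000)/1.23=162.0029; Δ=(252.6377−0.0000)/(252.6377−122.6574)=1.9437; B=V−Δ·S=-193.8249
Node (2,2) S=377.0712: V=(p*·520.3583+(1−p*)·252.6377)/1.23=377.0712; Δ=(520.3583−252.6377)/(520.3583−252.6377)=1.0000; B=V−Δ·S=0.0000
Node (1,0) S=132.6600: V=(p*·162.0029+(1−p*)·0.0000)/1.23=103.8837; Δ=(162.0029−0.0000)/(183.0708−88.8822)=1.7200; B=V−Δ·S=-124.2894
Node (1,1) S=273.2400: V=(p*·377.0712+(1−p*)·162.0029)/1.23=269.6213; Δ=(377.0712−162.0029)/(377.0712−183.0708)=1.1086; B=V−Δ·S=-33.2918
Node (0,0) S=198.0000: V=(p*·269.6213+(1−p*)·103.8837)/1.23=190.7369; Δ=(269.6213−103.8837)/(273.2400−132.6600)=1.1790; B=V−Δ·S=-42.6965
Root portfolio cost Δ·198+B reproduces V0=190.7369.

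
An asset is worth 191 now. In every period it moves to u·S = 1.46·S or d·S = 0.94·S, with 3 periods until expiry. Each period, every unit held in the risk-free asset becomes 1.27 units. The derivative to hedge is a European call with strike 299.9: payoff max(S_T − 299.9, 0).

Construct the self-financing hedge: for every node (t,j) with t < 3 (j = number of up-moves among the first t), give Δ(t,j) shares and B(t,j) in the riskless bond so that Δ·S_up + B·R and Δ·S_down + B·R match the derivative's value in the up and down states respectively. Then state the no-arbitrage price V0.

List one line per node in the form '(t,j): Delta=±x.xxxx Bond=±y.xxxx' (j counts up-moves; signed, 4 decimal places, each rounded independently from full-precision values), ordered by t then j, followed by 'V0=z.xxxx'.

(0,0): Delta=0.7720 Bond=-92.8541
(1,0): Delta=0.4432 Bond=-58.8975
(1,1): Delta=0.8939 Bond=-151.9101
(2,0): Delta=0.0000 Bond=0.0000
(2,1): Delta=0.6075 Bond=-117.8665
(2,2): Delta=1.0000 Bond=-236.1417
V0=54.5943

No-arbitrage ⇒ martingale measure with p* = (R−d)/(u−d) = 0.6346.
Payoff layer (t=3): V(3,0)=0.0000, V(3,1)=0.0000, V(3,2)=82.8075, V(3,3)=294.5180
(2,0): S=168.7676. Δ = (V_up−V_dn)/(S_up−S_dn) = (0.0000−0.0000)/(246.4007−158.6415) = 0.0000. V = [p*·0.0000 + (1−p*)·0.0000]/1.27 = 0.0000. B = V − Δ·S = 0.0000.
(2,1): S=262.1284. Δ = (V_up−V_dn)/(S_up−S_dn) = (82.8075−0.0000)/(382.7075−246.4007) = 0.6075. V = [p*·82.8075 + (1−p*)·0.0000]/1.27 = 41.3787. B = V − Δ·S = -117.8665.
(2,2): S=407.1356. Δ = (V_up−V_dn)/(S_up−S_dn) = (294.5180−82.8075)/(594.4180−382.7075) = 1.0000. V = [p*·294.5180 + (1−p*)·82.8075]/1.27 = 170.9939. B = V − Δ·S = -236.1417.
(1,0): S=179.5400. Δ = (V_up−V_dn)/(S_up−S_dn) = (41.3787−0.0000)/(262.1284−168.7676) = 0.4432. V = [p*·41.3787 + (1−p*)·0.0000]/1.27 = 20.6768. B = V − Δ·S = -58.8975.
(1,1): S=278.8600. Δ = (V_up−V_dn)/(S_up−S_dn) = (170.9939−41.3787)/(407.1356−262.1284) = 0.8939. V = [p*·170.9939 + (1−p*)·41.3787]/1.27 = 97.3500. B = V − Δ·S = -151.9101.
(0,0): S=191.0000. Δ = (V_up−V_dn)/(S_up−S_dn) = (97.3500−20.6768)/(278.8600−179.5400) = 0.7720. V = [p*·97.3500 + (1−p*)·20.6768]/1.27 = 54.5943. B = V − Δ·S = -92.8541.
Root portfolio cost Δ·191+B reproduces V0=54.5943.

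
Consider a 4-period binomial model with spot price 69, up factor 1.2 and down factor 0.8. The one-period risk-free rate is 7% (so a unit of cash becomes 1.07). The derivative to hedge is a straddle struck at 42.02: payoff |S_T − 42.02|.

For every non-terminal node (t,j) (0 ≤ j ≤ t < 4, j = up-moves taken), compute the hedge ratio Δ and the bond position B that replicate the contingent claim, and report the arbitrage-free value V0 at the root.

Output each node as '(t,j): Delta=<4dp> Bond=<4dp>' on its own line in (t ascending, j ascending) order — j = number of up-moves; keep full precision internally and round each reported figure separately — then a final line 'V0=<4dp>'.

(0,0): Delta=0.9721 Bond=-29.8951
(1,0): Delta=0.8850 Bond=-27.1836
(1,1): Delta=1.0000 Bond=-34.3008
(2,0): Delta=0.5269 Bond=-13.2699
(2,1): Delta=1.0000 Bond=-36.7019
(2,2): Delta=1.0000 Bond=-36.7019
(3,0): Delta=-0.9471 Bond=37.8744
(3,1): Delta=1.0000 Bond=-39.2710
(3,2): Delta=1.0000 Bond=-39.2710
(3,3): Delta=1.0000 Bond=-39.2710
V0=37.1773

No-arbitrage ⇒ martingale measure with p* = (R−d)/(u−d) = 0.6750.
At expiry t=4: V(4,0)=13.7576, V(4,1)=0.3736, V(4,2)=21.5704, V(4,3)=53.3656, V(4,4)=101.0584
(3,0): S=35.3280. Δ = (V_up−V_dn)/(S_up−S_dn) = (0.3736−13.7576)/(42.3936−28.2624) = -0.9471. V = [p*·0.3736 + (1−p*)·13.7576]/1.07 = 4.4144. B = V − Δ·S = 37.8744.
(3,1): S=52.9920. Δ = (V_up−V_dn)/(S_up−S_dn) = (21.5704−0.3736)/(63.5904−42.3936) = 1.0000. V = [p*·21.5704 + (1−p*)·0.3736]/1.07 = 13.7210. B = V − Δ·S = -39.2710.
(3,2): S=79.4880. Δ = (V_up−V_dn)/(S_up−S_dn) = (53.3656−21.5704)/(95.3856−63.5904) = 1.0000. V = [p*·53.3656 + (1−p*)·21.5704]/1.07 = 40.2170. B = V − Δ·S = -39.2710.
(3,3): S=119.2320. Δ = (V_up−V_dn)/(S_up−S_dn) = (101.0584−53.3656)/(143.0784−95.3856) = 1.0000. V = [p*·101.0584 + (1−p*)·53.3656]/1.07 = 79.9610. B = V − Δ·S = -39.2710.
(2,0): S=44.1600. Δ = (V_up−V_dn)/(S_up−S_dn) = (13.7210−4.4144)/(52.9920−35.3280) = 0.5269. V = [p*·13.7210 + (1−p*)·4.4144]/1.07 = 9.9966. B = V − Δ·S = -13.2699.
(2,1): S=66.2400. Δ = (V_up−V_dn)/(S_up−S_dn) = (40.2170−13.7210)/(79.4880−52.9920) = 1.0000. V = [p*·40.2170 + (1−p*)·13.7210]/1.07 = 29.5381. B = V − Δ·S = -36.7019.
(2,2): S=99.3600. Δ = (V_up−V_dn)/(S_up−S_dn) = (79.9610−40.2170)/(119.2320−79.4880) = 1.0000. V = [p*·79.9610 + (1−p*)·40.2170]/1.07 = 62.6581. B = V − Δ·S = -36.7019.
(1,0): S=55.2000. Δ = (V_up−V_dn)/(S_up−S_dn) = (29.5381−9.9966)/(66.2400−44.1600) = 0.8850. V = [p*·29.5381 + (1−p*)·9.9966]/1.07 = 21.6702. B = V − Δ·S = -27.1836.
(1,1): S=82.8000. Δ = (V_up−V_dn)/(S_up−S_dn) = (62.6581−29.5381)/(99.3600−66.2400) = 1.0000. V = [p*·62.6581 + (1−p*)·29.5381]/1.07 = 48.4992. B = V − Δ·S = -34.3008.
(0,0): S=69.0000. Δ = (V_up−V_dn)/(S_up−S_dn) = (48.4992−21.6702)/(82.8000−55.2000) = 0.9721. V = [p*·48.4992 + (1−p*)·21.6702]/1.07 = 37.1773. B = V − Δ·S = -29.8951.
Check: Δ(0,0)·S0 + B(0,0) = 37.1773 = V0.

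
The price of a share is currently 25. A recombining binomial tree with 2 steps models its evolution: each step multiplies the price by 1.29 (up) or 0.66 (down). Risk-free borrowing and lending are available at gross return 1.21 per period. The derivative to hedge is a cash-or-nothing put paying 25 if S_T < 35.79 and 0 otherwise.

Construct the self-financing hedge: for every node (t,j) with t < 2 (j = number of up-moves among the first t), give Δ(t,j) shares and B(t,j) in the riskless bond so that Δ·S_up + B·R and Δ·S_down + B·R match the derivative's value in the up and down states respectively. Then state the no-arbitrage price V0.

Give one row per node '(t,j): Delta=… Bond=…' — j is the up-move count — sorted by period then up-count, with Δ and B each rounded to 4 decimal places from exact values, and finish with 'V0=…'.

(0,0): Delta=-1.1452 Bond=32.6922
(1,0): Delta=0.0000 Bond=20.6612
(1,1): Delta=-1.2305 Bond=42.3062
V0=4.0613

No-arbitrage ⇒ martingale measure with p* = (R−d)/(u−d) = 0.8730.
Terminal payoffs: V(2,0)=25.0000, V(2,1)=25.0000, V(2,2)=0.0000
Node (1,0) S=16.5000: V=(p*·25.0000+(1−p*)·25.0000)/1.21=20.6612; Δ=(25.0000−25.0000)/(21.2850−10.8900)=0.0000; B=V−Δ·S=20.6612
Node (1,1) S=32.2500: V=(p*·0.0000+(1−p*)·25.0000)/1.21=2.6236; Δ=(0.0000−25.0000)/(41.6025−21.2850)=-1.2305; B=V−Δ·S=42.3062
Node (0,0) S=25.0000: V=(p*·2.6236+(1−p*)·20.6612)/1.21=4.0613; Δ=(2.6236−20.6612)/(32.2500−16.5000)=-1.1452; B=V−Δ·S=32.6922
Check: Δ(0,0)·S0 + B(0,0) = 4.0613 = V0.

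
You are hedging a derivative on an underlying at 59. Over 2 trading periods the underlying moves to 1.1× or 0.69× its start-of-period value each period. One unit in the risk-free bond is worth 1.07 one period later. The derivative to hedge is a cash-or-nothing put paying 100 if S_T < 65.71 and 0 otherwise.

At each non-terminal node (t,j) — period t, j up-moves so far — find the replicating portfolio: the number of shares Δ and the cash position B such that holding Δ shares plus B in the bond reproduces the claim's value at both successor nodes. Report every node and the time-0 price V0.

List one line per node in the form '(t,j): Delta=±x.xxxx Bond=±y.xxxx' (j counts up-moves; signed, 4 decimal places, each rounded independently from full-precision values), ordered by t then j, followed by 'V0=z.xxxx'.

(0,0): Delta=-3.5808 Bond=223.5816
(1,0): Delta=0.0000 Bond=93.4579
(1,1): Delta=-3.7581 Bond=250.7408
V0=12.3144

The replicating-portfolio and risk-neutral prices coincide; use p* = (1.07−0.69)/(1.1−0.69) = 0.9268 for the latter.
At expiry t=2: V(2,0)=100.0000, V(2,1)=100.0000, V(2,2)=0.0000
  t=1,j=0: stock 40.7100 → up 44.7810 (V=100.0000), down 28.0899 (V=100.0000). Price 93.4579; hedge Δ=0.0000, bond B=93.4579.
  t=1,j=1: stock 64.9000 → up 71.3900 (V=0.0000), down 44.7810 (V=100.0000). Price 6.8384; hedge Δ=-3.7581, bond B=250.7408.
  t=0,j=0: stock 59.0000 → up 64.9000 (V=6.8384), down 40.7100 (V=93.4579). Price 12.3144; hedge Δ=-3.5808, bond B=223.5816.
Root portfolio cost Δ·59+B reproduces V0=12.3144.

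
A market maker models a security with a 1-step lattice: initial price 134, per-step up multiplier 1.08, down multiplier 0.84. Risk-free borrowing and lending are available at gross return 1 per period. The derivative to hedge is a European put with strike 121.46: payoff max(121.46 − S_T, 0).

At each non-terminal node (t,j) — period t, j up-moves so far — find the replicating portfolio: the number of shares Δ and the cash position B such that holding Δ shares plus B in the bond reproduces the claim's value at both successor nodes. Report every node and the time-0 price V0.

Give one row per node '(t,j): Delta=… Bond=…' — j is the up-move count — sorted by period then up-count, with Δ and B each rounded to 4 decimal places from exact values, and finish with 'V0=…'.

Risk-neutral probability p* = (R−d)/(u−d) = (1−0.84)/(1.08−0.84) = 0.6667.
Terminal values V(1,·): V(1,0)=8.9000, V(1,1)=0.0000
  t=0,j=0: stock 134.0000 → up 144.7200 (V=0.0000), down 112.5600 (V=8.9000). Price 2.9667; hedge Δ=-0.2767, bond B=40.0500.
Each (Δ,B) replicates both successor values, so the strategy is self-financing and V0 is arbitrage-free.

(0,0): Delta=-0.2767 Bond=40.0500
V0=2.9667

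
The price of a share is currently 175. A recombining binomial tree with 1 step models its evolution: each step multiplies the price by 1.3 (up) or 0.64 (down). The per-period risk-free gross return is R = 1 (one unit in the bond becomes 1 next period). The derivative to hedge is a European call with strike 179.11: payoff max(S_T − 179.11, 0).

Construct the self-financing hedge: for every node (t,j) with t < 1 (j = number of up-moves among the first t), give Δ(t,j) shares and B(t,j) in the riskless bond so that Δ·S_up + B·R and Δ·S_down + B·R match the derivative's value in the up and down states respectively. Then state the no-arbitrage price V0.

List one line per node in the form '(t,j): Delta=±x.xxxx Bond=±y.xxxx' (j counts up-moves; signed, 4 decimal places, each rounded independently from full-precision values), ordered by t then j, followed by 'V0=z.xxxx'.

(0,0): Delta=0.4190 Bond=-46.9236
V0=26.3945

The replicating-portfolio and risk-neutral prices coincide; use p* = (1−0.64)/(1.3−0.64) = 0.5455 for the latter.
Payoff layer (t=1): V(1,0)=0.0000, V(1,1)=48.3900
Node (0,0) S=175.0000: V=(p*·48.3900+(1−p*)·0.0000)/1=26.3945; Δ=(48.3900−0.0000)/(227.5000−112.0000)=0.4190; B=V−Δ·S=-46.9236
The time-0 hedge costs 26.3945, which is the no-arbitrage price.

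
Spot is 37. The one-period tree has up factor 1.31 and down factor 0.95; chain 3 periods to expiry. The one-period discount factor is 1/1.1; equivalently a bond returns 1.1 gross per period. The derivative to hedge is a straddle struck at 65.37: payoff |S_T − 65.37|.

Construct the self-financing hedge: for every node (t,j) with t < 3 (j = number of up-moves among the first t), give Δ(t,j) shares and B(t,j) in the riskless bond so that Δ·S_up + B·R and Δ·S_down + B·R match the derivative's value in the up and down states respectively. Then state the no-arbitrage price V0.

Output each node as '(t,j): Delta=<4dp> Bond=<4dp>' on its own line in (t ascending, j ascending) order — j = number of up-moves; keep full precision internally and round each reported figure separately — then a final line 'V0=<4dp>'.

The replicating-portfolio and risk-neutral prices coincide; use p* = (1.1−0.95)/(1.31−0.95) = 0.4167 for the latter.
Terminal values V(3,·): V(3,0)=33.6471, V(3,1)=21.6258, V(3,2)=5.0491, V(3,3)=17.8094
  t=2,j=0: stock 33.3925 → up 43.7442 (V=21.6258), down 31.7229 (V=33.6471). Price 26.0348; hedge Δ=-1.0000, bond B=59.4273.
  t=2,j=1: stock 46.0465 → up 60.3209 (V=5.0491), down 43.7442 (V=21.6258). Price 13.3808; hedge Δ=-1.0000, bond B=59.4273.
  t=2,j=2: stock 63.4957 → up 83.1794 (V=17.8094), down 60.3209 (V=5.0491). Price 9.4235; hedge Δ=0.5582, bond B=-26.0217.
  t=1,j=0: stock 35.1500 → up 46.0465 (V=13.3808), down 33.3925 (V=26.0348). Price 18.8748; hedge Δ=-1.0000, bond B=54.0248.
  t=1,j=1: stock 48.4700 → up 63.4957 (V=9.4235), down 46.0465 (V=13.3808). Price 10.6654; hedge Δ=-0.2268, bond B=21.6578.
  t=0,j=0: stock 37.0000 → up 48.4700 (V=10.6654), down 35.1500 (V=18.8748). Price 14.0493; hedge Δ=-0.6163, bond B=36.8532.
Root portfolio cost Δ·37+B reproduces V0=14.0493.

(0,0): Delta=-0.6163 Bond=36.8532
(1,0): Delta=-1.0000 Bond=54.0248
(1,1): Delta=-0.2268 Bond=21.6578
(2,0): Delta=-1.0000 Bond=59.4273
(2,1): Delta=-1.0000 Bond=59.4273
(2,2): Delta=0.5582 Bond=-26.0217
V0=14.0493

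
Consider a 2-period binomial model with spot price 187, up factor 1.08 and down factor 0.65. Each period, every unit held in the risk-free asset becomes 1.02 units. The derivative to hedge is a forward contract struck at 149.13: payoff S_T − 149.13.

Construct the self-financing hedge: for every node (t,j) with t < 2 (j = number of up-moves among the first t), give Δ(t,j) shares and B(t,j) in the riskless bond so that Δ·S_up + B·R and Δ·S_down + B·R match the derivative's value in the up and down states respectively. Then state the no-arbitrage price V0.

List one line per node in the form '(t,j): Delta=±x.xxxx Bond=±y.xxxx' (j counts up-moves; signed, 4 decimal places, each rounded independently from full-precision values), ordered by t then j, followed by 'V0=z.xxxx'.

No-arbitrage ⇒ martingale measure with p* = (R−d)/(u−d) = 0.8605.
At expiry t=2: V(2,0)=-70.1225, V(2,1)=-17.8560, V(2,2)=68.9868
  t=1,j=0: stock 121.5500 → up 131.2740 (V=-17.8560), down 79.0075 (V=-70.1225). Price -24.6559; hedge Δ=1.0000, bond B=-146.2059.
  t=1,j=1: stock 201.9600 → up 218.1168 (V=68.9868), down 131.2740 (V=-17.8560). Price 55.7541; hedge Δ=1.0000, bond B=-146.2059.
  t=0,j=0: stock 187.0000 → up 201.9600 (V=55.7541), down 121.5500 (V=-24.6559). Price 43.6609; hedge Δ=1.0000, bond B=-143.3391.
Check: Δ(0,0)·S0 + B(0,0) = 43.6609 = V0.

(0,0): Delta=1.0000 Bond=-143.3391
(1,0): Delta=1.0000 Bond=-146.2059
(1,1): Delta=1.0000 Bond=-146.2059
V0=43.6609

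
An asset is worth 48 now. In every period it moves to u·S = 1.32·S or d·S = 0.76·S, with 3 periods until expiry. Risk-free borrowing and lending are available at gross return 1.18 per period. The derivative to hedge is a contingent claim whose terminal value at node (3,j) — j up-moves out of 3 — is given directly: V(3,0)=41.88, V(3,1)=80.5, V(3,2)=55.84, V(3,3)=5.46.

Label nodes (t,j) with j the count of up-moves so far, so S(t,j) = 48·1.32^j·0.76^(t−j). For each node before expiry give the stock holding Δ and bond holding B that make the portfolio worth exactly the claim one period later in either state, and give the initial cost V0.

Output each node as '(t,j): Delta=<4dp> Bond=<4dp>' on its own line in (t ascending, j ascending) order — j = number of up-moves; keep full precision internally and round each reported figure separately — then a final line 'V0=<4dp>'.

No-arbitrage ⇒ martingale measure with p* = (R−d)/(u−d) = 0.7500.
At expiry t=3: V(3,0)=41.8800, V(3,1)=80.5000, V(3,2)=55.8400, V(3,3)=5.4600
(2,0): S=27.7248. Δ = (V_up−V_dn)/(S_up−S_dn) = (80.5000−41.8800)/(36.5967−21.0708) = 2.4875. V = [p*·80.5000 + (1−p*)·41.8800]/1.18 = 60.0381. B = V − Δ·S = -8.9262.
(2,1): S=48.1536. Δ = (V_up−V_dn)/(S_up−S_dn) = (55.8400−80.5000)/(63.5628−36.5967) = -0.9145. V = [p*·55.8400 + (1−p*)·80.5000]/1.18 = 52.5466. B = V − Δ·S = 96.5823.
(2,2): S=83.6352. Δ = (V_up−V_dn)/(S_up−S_dn) = (5.4600−55.8400)/(110.3985−63.5628) = -1.0757. V = [p*·5.4600 + (1−p*)·55.8400]/1.18 = 15.3008. B = V − Δ·S = 105.2651.
(1,0): S=36.4800. Δ = (V_up−V_dn)/(S_up−S_dn) = (52.5466−60.0381)/(48.1536−27.7248) = -0.3667. V = [p*·52.5466 + (1−p*)·60.0381]/1.18 = 46.1182. B = V − Δ·S = 59.4959.
(1,1): S=63.3600. Δ = (V_up−V_dn)/(S_up−S_dn) = (15.3008−52.5466)/(83.6352−48.1536) = -1.0497. V = [p*·15.3008 + (1−p*)·52.5466]/1.18 = 20.8579. B = V − Δ·S = 87.3682.
(0,0): S=48.0000. Δ = (V_up−V_dn)/(S_up−S_dn) = (20.8579−46.1182)/(63.3600−36.4800) = -0.9397. V = [p*·20.8579 + (1−p*)·46.1182]/1.18 = 23.0279. B = V − Δ·S = 68.1357.
The time-0 hedge costs 23.0279, which is the no-arbitrage price.

(0,0): Delta=-0.9397 Bond=68.1357
(1,0): Delta=-0.3667 Bond=59.4959
(1,1): Delta=-1.0497 Bond=87.3682
(2,0): Delta=2.4875 Bond=-8.9262
(2,1): Delta=-0.9145 Bond=96.5823
(2,2): Delta=-1.0757 Bond=105.2651
V0=23.0279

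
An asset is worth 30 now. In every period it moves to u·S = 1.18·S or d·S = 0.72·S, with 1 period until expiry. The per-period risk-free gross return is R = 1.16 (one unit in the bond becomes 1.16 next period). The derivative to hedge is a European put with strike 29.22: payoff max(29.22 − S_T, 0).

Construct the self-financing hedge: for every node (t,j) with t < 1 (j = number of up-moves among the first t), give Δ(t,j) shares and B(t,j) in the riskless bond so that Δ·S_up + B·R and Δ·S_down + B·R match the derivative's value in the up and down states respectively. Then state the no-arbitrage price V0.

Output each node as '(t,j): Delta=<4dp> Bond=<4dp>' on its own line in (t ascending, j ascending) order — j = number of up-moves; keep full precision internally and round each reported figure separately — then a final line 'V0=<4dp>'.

The replicating-portfolio and risk-neutral prices coincide; use p* = (1.16−0.72)/(1.18−0.72) = 0.9565 for the latter.
Terminal values V(1,·): V(1,0)=7.6200, V(1,1)=0.0000
(0,0): S=30.0000. Δ = (V_up−V_dn)/(S_up−S_dn) = (0.0000−7.6200)/(35.4000−21.6000) = -0.5522. V = [p*·0.0000 + (1−p*)·7.6200]/1.16 = 0.2856. B = V − Δ·S = 16.8508.
Check: Δ(0,0)·S0 + B(0,0) = 0.2856 = V0.

(0,0): Delta=-0.5522 Bond=16.8508
V0=0.2856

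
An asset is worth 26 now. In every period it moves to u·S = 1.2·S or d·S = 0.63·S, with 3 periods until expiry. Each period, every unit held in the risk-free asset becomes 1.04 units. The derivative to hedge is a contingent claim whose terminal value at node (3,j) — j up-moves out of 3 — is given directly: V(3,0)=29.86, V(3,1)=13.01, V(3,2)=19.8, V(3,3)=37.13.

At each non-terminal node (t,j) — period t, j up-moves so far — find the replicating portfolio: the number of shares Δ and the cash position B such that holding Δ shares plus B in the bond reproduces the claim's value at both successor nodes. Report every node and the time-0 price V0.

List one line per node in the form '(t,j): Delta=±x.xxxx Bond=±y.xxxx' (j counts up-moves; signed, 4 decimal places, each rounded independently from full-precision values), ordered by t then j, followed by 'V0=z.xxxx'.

(0,0): Delta=0.6476 Bond=5.6695
(1,0): Delta=0.0159 Bond=16.2439
(1,1): Delta=0.7770 Bond=1.8582
(2,0): Delta=-2.8646 Bond=46.6189
(2,1): Delta=0.6060 Bond=5.2935
(2,2): Delta=0.8121 Bond=0.6210
V0=22.5072

No-arbitrage ⇒ martingale measure with p* = (R−d)/(u−d) = 0.7193.
At expiry t=3: V(3,0)=29.8600, V(3,1)=13.0100, V(3,2)=19.8000, V(3,3)=37.1300
  t=2,j=0: stock 10.3194 → up 12.3833 (V=13.0100), down 6.5012 (V=29.8600). Price 17.0575; hedge Δ=-2.8646, bond B=46.6189.
  t=2,j=1: stock 19.6560 → up 23.5872 (V=19.8000), down 12.3833 (V=13.0100). Price 17.2058; hedge Δ=0.6060, bond B=5.2935.
  t=2,j=2: stock 37.4400 → up 44.9280 (V=37.1300), down 23.5872 (V=19.8000). Price 31.0245; hedge Δ=0.8121, bond B=0.6210.
  t=1,j=0: stock 16.3800 → up 19.6560 (V=17.2058), down 10.3194 (V=17.0575). Price 16.5040; hedge Δ=0.0159, bond B=16.2439.
  t=1,j=1: stock 31.2000 → up 37.4400 (V=31.0245), down 19.6560 (V=17.2058). Price 26.1015; hedge Δ=0.7770, bond B=1.8582.
  t=0,j=0: stock 26.0000 → up 31.2000 (V=26.1015), down 16.3800 (V=16.5040). Price 22.5072; hedge Δ=0.6476, bond B=5.6695.
Root portfolio cost Δ·26+B reproduces V0=22.5072.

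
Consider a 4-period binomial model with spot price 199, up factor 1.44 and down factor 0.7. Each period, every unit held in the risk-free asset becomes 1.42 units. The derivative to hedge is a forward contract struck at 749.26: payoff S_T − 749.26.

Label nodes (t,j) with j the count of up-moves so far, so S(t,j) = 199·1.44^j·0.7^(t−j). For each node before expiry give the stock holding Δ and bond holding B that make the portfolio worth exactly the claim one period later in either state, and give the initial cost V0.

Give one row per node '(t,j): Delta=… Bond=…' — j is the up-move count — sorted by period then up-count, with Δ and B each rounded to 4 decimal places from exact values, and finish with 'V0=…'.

Risk-neutral probability p* = (R−d)/(u−d) = (1.42−0.7)/(1.44−0.7) = 0.9730.
Terminal values V(4,·): V(4,0)=-701.4801, V(4,1)=-650.9699, V(4,2)=-547.0633, V(4,3)=-333.3124, V(4,4)=106.4036
Node (3,0) S=68.2570: V=(p*·-650.9699+(1−p*)·-701.4801)/1.42=-459.3909; Δ=(-650.9699−-701.4801)/(98.2901−47.7799)=1.0000; B=V−Δ·S=-527.6479
Node (3,1) S=140.4144: V=(p*·-547.0633+(1−p*)·-650.9699)/1.42=-387.2335; Δ=(-547.0633−-650.9699)/(202.1967−98.2901)=1.0000; B=V−Δ·S=-527.6479
Node (3,2) S=288.8525: V=(p*·-333.3124+(1−p*)·-547.0633)/1.42=-238.7954; Δ=(-333.3124−-547.0633)/(415.9476−202.1967)=1.0000; B=V−Δ·S=-527.6479
Node (3,3) S=594.2108: V=(p*·106.4036+(1−p*)·-333.3124)/1.42=66.5629; Δ=(106.4036−-333.3124)/(855.6636−415.9476)=1.0000; B=V−Δ·S=-527.6479
Node (2,0) S=97.5100: V=(p*·-387.2335+(1−p*)·-459.3909)/1.42=-274.0730; Δ=(-387.2335−-459.3909)/(140.4144−68.2570)=1.0000; B=V−Δ·S=-371.5830
Node (2,1) S=200.5920: V=(p*·-238.7954+(1−p*)·-387.2335)/1.42=-170.9910; Δ=(-238.7954−-387.2335)/(288.8525−140.4144)=1.0000; B=V−Δ·S=-371.5830
Node (2,2) S=412.6464: V=(p*·66.5629+(1−p*)·-238.7954)/1.42=41.0634; Δ=(66.5629−-238.7954)/(594.2108−288.8525)=1.0000; B=V−Δ·S=-371.5830
Node (1,0) S=139.3000: V=(p*·-170.9910+(1−p*)·-274.0730)/1.42=-122.3782; Δ=(-170.9910−-274.0730)/(200.5920−97.5100)=1.0000; B=V−Δ·S=-261.6782
Node (1,1) S=286.5600: V=(p*·41.0634+(1−p*)·-170.9910)/1.42=24.8818; Δ=(41.0634−-170.9910)/(412.6464−200.5920)=1.0000; B=V−Δ·S=-261.6782
Node (0,0) S=199.0000: V=(p*·24.8818+(1−p*)·-122.3782)/1.42=14.7196; Δ=(24.8818−-122.3782)/(286.5600−139.3000)=1.0000; B=V−Δ·S=-184.2804
Root portfolio cost Δ·199+B reproduces V0=14.7196.

(0,0): Delta=1.0000 Bond=-184.2804
(1,0): Delta=1.0000 Bond=-261.6782
(1,1): Delta=1.0000 Bond=-261.6782
(2,0): Delta=1.0000 Bond=-371.5830
(2,1): Delta=1.0000 Bond=-371.5830
(2,2): Delta=1.0000 Bond=-371.5830
(3,0): Delta=1.0000 Bond=-527.6479
(3,1): Delta=1.0000 Bond=-527.6479
(3,2): Delta=1.0000 Bond=-527.6479
(3,3): Delta=1.0000 Bond=-527.6479
V0=14.7196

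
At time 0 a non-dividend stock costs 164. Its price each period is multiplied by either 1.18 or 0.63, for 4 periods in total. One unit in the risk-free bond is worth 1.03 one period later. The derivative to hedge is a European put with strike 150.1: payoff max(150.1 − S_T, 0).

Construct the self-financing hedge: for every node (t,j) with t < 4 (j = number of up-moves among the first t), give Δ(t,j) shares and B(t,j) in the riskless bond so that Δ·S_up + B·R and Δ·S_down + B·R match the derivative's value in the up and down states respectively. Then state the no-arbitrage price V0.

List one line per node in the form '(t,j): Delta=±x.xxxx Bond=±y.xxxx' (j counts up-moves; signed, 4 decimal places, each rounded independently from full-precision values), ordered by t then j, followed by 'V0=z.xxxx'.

(0,0): Delta=-0.3353 Bond=73.4032
(1,0): Delta=-0.8275 Bond=126.4634
(1,1): Delta=-0.2367 Bond=56.5335
(2,0): Delta=-1.0000 Bond=141.4836
(2,1): Delta=-0.7930 Bond=126.0474
(2,2): Delta=-0.1254 Bond=32.7979
(3,0): Delta=-1.0000 Bond=145.7282
(3,1): Delta=-1.0000 Bond=145.7282
(3,2): Delta=-0.7516 Bond=123.8666
(3,3): Delta=0.0000 Bond=0.0000
V0=18.4154

Since d<R<u, set p* = (R−d)/(u−d) = 0.7273; price each node as the discounted p*-expectation of its children.
Terminal values V(4,·): V(4,0)=124.2651, V(4,1)=101.7109, V(4,2)=59.4665, V(4,3)=0.0000, V(4,4)=0.0000
  t=3,j=0: stock 41.0077 → up 48.3891 (V=101.7109), down 25.8349 (V=124.2651). Price 104.7204; hedge Δ=-1.0000, bond B=145.7282.
  t=3,j=1: stock 76.8081 → up 90.6335 (V=59.4665), down 48.3891 (V=101.7109). Price 68.9201; hedge Δ=-1.0000, bond B=145.7282.
  t=3,j=2: stock 143.8628 → up 169.7581 (V=0.0000), down 90.6335 (V=59.4665). Price 15.7458; hedge Δ=-0.7516, bond B=123.8666.
  t=3,j=3: stock 269.4572 → up 317.9596 (V=0.0000), down 169.7581 (V=0.0000). Price 0.0000; hedge Δ=0.0000, bond B=0.0000.
  t=2,j=0: stock 65.0916 → up 76.8081 (V=68.9201), down 41.0077 (V=104.7204). Price 76.3920; hedge Δ=-1.0000, bond B=141.4836.
  t=2,j=1: stock 121.9176 → up 143.8628 (V=15.7458), down 76.8081 (V=68.9201). Price 29.3668; hedge Δ=-0.7930, bond B=126.0474.
  t=2,j=2: stock 228.3536 → up 269.4572 (V=0.0000), down 143.8628 (V=15.7458). Price 4.1692; hedge Δ=-0.1254, bond B=32.7979.
  t=1,j=0: stock 103.3200 → up 121.9176 (V=29.3668), down 65.0916 (V=76.3920). Price 40.9630; hedge Δ=-0.8275, bond B=126.4634.
  t=1,j=1: stock 193.5200 → up 228.3536 (V=4.1692), down 121.9176 (V=29.3668). Price 10.7197; hedge Δ=-0.2367, bond B=56.5335.
  t=0,j=0: stock 164.0000 → up 193.5200 (V=10.7197), down 103.3200 (V=40.9630). Price 18.4154; hedge Δ=-0.3353, bond B=73.4032.
Self-financing check: at every node Δ·S+B equals the discounted successor values.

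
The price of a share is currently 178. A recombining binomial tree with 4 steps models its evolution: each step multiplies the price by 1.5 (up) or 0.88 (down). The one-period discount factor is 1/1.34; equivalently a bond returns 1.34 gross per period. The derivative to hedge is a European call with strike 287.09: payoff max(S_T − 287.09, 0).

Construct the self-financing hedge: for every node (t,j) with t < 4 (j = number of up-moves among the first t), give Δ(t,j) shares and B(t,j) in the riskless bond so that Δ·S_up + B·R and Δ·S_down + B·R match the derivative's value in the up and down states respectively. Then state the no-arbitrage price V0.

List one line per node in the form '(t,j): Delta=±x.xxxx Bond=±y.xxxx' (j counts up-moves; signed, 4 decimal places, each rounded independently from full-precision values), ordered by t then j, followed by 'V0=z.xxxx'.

(0,0): Delta=0.9364 Bond=-75.8180
(1,0): Delta=0.7404 Bond=-70.8889
(1,1): Delta=0.9764 Bond=-112.2770
(2,0): Delta=0.1494 Bond=-13.5224
(2,1): Delta=0.8610 Bond=-123.3280
(2,2): Delta=1.0000 Bond=-159.8853
(3,0): Delta=0.0000 Bond=0.0000
(3,1): Delta=0.1799 Bond=-24.4226
(3,2): Delta=1.0000 Bond=-214.2463
(3,3): Delta=1.0000 Bond=-214.2463
V0=90.8685

Under the risk-neutral measure, an up-move has probability p* = (R−d)/(u−d) = 0.7419 and values discount at R = 1.34.
Payoff layer (t=4): V(4,0)=0.0000, V(4,1)=0.0000, V(4,2)=23.0572, V(4,3)=241.5700, V(4,4)=614.0350
  t=3,j=0: stock 121.3020 → up 181.9530 (V=0.0000), down 106.7458 (V=0.0000). Price 0.0000; hedge Δ=0.0000, bond B=0.0000.
  t=3,j=1: stock 206.7648 → up 310.1472 (V=23.0572), down 181.9530 (V=0.0000). Price 12.7664; hedge Δ=0.1799, bond B=-24.4226.
  t=3,j=2: stock 352.4400 → up 528.6600 (V=241.5700), down 310.1472 (V=23.0572). Price 138.1937; hedge Δ=1.0000, bond B=-214.2463.
  t=3,j=3: stock 600.7500 → up 901.1250 (V=614.0350), down 528.6600 (V=241.5700). Price 386.5037; hedge Δ=1.0000, bond B=-214.2463.
  t=2,j=0: stock 137.8432 → up 206.7648 (V=12.7664), down 121.3020 (V=0.0000). Price 7.0685; hedge Δ=0.1494, bond B=-13.5224.
  t=2,j=1: stock 234.9600 → up 352.4400 (V=138.1937), down 206.7648 (V=12.7664). Price 78.9742; hedge Δ=0.8610, bond B=-123.3280.
  t=2,j=2: stock 400.5000 → up 600.7500 (V=386.5037), down 352.4400 (V=138.1937). Price 240.6147; hedge Δ=1.0000, bond B=-159.8853.
  t=1,j=0: stock 156.6400 → up 234.9600 (V=78.9742), down 137.8432 (V=7.0685). Price 45.0880; hedge Δ=0.7404, bond B=-70.8889.
  t=1,j=1: stock 267.0000 → up 400.5000 (V=240.6147), down 234.9600 (V=78.9742). Price 148.4336; hedge Δ=0.9764, bond B=-112.2770.
  t=0,j=0: stock 178.0000 → up 267.0000 (V=148.4336), down 156.6400 (V=45.0880). Price 90.8685; hedge Δ=0.9364, bond B=-75.8180.
Each (Δ,B) replicates both successor values, so the strategy is self-financing and V0 is arbitrage-free.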